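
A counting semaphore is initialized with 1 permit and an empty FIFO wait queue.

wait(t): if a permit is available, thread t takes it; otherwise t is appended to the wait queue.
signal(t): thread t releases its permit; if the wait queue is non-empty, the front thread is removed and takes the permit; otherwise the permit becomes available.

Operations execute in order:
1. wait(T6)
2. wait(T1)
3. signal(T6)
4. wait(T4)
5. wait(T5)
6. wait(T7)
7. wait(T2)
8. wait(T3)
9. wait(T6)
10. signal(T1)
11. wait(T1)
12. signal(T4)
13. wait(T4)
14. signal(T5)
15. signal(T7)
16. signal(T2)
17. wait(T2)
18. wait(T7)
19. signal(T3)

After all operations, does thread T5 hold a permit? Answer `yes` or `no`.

Answer: no

Derivation:
Step 1: wait(T6) -> count=0 queue=[] holders={T6}
Step 2: wait(T1) -> count=0 queue=[T1] holders={T6}
Step 3: signal(T6) -> count=0 queue=[] holders={T1}
Step 4: wait(T4) -> count=0 queue=[T4] holders={T1}
Step 5: wait(T5) -> count=0 queue=[T4,T5] holders={T1}
Step 6: wait(T7) -> count=0 queue=[T4,T5,T7] holders={T1}
Step 7: wait(T2) -> count=0 queue=[T4,T5,T7,T2] holders={T1}
Step 8: wait(T3) -> count=0 queue=[T4,T5,T7,T2,T3] holders={T1}
Step 9: wait(T6) -> count=0 queue=[T4,T5,T7,T2,T3,T6] holders={T1}
Step 10: signal(T1) -> count=0 queue=[T5,T7,T2,T3,T6] holders={T4}
Step 11: wait(T1) -> count=0 queue=[T5,T7,T2,T3,T6,T1] holders={T4}
Step 12: signal(T4) -> count=0 queue=[T7,T2,T3,T6,T1] holders={T5}
Step 13: wait(T4) -> count=0 queue=[T7,T2,T3,T6,T1,T4] holders={T5}
Step 14: signal(T5) -> count=0 queue=[T2,T3,T6,T1,T4] holders={T7}
Step 15: signal(T7) -> count=0 queue=[T3,T6,T1,T4] holders={T2}
Step 16: signal(T2) -> count=0 queue=[T6,T1,T4] holders={T3}
Step 17: wait(T2) -> count=0 queue=[T6,T1,T4,T2] holders={T3}
Step 18: wait(T7) -> count=0 queue=[T6,T1,T4,T2,T7] holders={T3}
Step 19: signal(T3) -> count=0 queue=[T1,T4,T2,T7] holders={T6}
Final holders: {T6} -> T5 not in holders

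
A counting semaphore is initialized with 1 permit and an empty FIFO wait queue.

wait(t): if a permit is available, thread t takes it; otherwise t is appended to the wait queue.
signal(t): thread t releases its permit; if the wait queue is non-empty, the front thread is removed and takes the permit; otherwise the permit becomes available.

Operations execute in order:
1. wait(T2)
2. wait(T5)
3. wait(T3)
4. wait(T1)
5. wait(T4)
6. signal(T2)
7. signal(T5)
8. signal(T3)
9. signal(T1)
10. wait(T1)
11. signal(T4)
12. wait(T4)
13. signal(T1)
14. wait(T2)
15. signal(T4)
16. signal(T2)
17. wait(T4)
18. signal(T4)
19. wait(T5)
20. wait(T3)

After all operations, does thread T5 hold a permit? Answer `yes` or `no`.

Answer: yes

Derivation:
Step 1: wait(T2) -> count=0 queue=[] holders={T2}
Step 2: wait(T5) -> count=0 queue=[T5] holders={T2}
Step 3: wait(T3) -> count=0 queue=[T5,T3] holders={T2}
Step 4: wait(T1) -> count=0 queue=[T5,T3,T1] holders={T2}
Step 5: wait(T4) -> count=0 queue=[T5,T3,T1,T4] holders={T2}
Step 6: signal(T2) -> count=0 queue=[T3,T1,T4] holders={T5}
Step 7: signal(T5) -> count=0 queue=[T1,T4] holders={T3}
Step 8: signal(T3) -> count=0 queue=[T4] holders={T1}
Step 9: signal(T1) -> count=0 queue=[] holders={T4}
Step 10: wait(T1) -> count=0 queue=[T1] holders={T4}
Step 11: signal(T4) -> count=0 queue=[] holders={T1}
Step 12: wait(T4) -> count=0 queue=[T4] holders={T1}
Step 13: signal(T1) -> count=0 queue=[] holders={T4}
Step 14: wait(T2) -> count=0 queue=[T2] holders={T4}
Step 15: signal(T4) -> count=0 queue=[] holders={T2}
Step 16: signal(T2) -> count=1 queue=[] holders={none}
Step 17: wait(T4) -> count=0 queue=[] holders={T4}
Step 18: signal(T4) -> count=1 queue=[] holders={none}
Step 19: wait(T5) -> count=0 queue=[] holders={T5}
Step 20: wait(T3) -> count=0 queue=[T3] holders={T5}
Final holders: {T5} -> T5 in holders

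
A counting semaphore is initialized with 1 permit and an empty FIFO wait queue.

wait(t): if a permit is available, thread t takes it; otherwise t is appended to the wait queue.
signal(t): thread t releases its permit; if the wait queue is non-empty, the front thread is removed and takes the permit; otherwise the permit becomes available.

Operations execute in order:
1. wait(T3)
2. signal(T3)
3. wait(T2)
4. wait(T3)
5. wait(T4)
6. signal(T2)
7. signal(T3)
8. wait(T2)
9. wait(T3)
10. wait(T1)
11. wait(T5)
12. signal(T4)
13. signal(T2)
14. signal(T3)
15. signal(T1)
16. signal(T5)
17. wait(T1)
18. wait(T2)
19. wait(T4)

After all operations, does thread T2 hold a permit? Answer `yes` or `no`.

Answer: no

Derivation:
Step 1: wait(T3) -> count=0 queue=[] holders={T3}
Step 2: signal(T3) -> count=1 queue=[] holders={none}
Step 3: wait(T2) -> count=0 queue=[] holders={T2}
Step 4: wait(T3) -> count=0 queue=[T3] holders={T2}
Step 5: wait(T4) -> count=0 queue=[T3,T4] holders={T2}
Step 6: signal(T2) -> count=0 queue=[T4] holders={T3}
Step 7: signal(T3) -> count=0 queue=[] holders={T4}
Step 8: wait(T2) -> count=0 queue=[T2] holders={T4}
Step 9: wait(T3) -> count=0 queue=[T2,T3] holders={T4}
Step 10: wait(T1) -> count=0 queue=[T2,T3,T1] holders={T4}
Step 11: wait(T5) -> count=0 queue=[T2,T3,T1,T5] holders={T4}
Step 12: signal(T4) -> count=0 queue=[T3,T1,T5] holders={T2}
Step 13: signal(T2) -> count=0 queue=[T1,T5] holders={T3}
Step 14: signal(T3) -> count=0 queue=[T5] holders={T1}
Step 15: signal(T1) -> count=0 queue=[] holders={T5}
Step 16: signal(T5) -> count=1 queue=[] holders={none}
Step 17: wait(T1) -> count=0 queue=[] holders={T1}
Step 18: wait(T2) -> count=0 queue=[T2] holders={T1}
Step 19: wait(T4) -> count=0 queue=[T2,T4] holders={T1}
Final holders: {T1} -> T2 not in holders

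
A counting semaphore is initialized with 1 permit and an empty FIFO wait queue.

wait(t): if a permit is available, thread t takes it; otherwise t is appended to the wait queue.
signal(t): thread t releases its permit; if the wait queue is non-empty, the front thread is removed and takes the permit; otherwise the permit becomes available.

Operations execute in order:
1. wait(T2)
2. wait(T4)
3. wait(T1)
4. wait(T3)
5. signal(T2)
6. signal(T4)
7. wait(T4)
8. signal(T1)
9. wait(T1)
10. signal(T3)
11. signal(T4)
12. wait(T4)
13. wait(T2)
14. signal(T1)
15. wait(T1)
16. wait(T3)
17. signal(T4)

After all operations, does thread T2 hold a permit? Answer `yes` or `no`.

Answer: yes

Derivation:
Step 1: wait(T2) -> count=0 queue=[] holders={T2}
Step 2: wait(T4) -> count=0 queue=[T4] holders={T2}
Step 3: wait(T1) -> count=0 queue=[T4,T1] holders={T2}
Step 4: wait(T3) -> count=0 queue=[T4,T1,T3] holders={T2}
Step 5: signal(T2) -> count=0 queue=[T1,T3] holders={T4}
Step 6: signal(T4) -> count=0 queue=[T3] holders={T1}
Step 7: wait(T4) -> count=0 queue=[T3,T4] holders={T1}
Step 8: signal(T1) -> count=0 queue=[T4] holders={T3}
Step 9: wait(T1) -> count=0 queue=[T4,T1] holders={T3}
Step 10: signal(T3) -> count=0 queue=[T1] holders={T4}
Step 11: signal(T4) -> count=0 queue=[] holders={T1}
Step 12: wait(T4) -> count=0 queue=[T4] holders={T1}
Step 13: wait(T2) -> count=0 queue=[T4,T2] holders={T1}
Step 14: signal(T1) -> count=0 queue=[T2] holders={T4}
Step 15: wait(T1) -> count=0 queue=[T2,T1] holders={T4}
Step 16: wait(T3) -> count=0 queue=[T2,T1,T3] holders={T4}
Step 17: signal(T4) -> count=0 queue=[T1,T3] holders={T2}
Final holders: {T2} -> T2 in holders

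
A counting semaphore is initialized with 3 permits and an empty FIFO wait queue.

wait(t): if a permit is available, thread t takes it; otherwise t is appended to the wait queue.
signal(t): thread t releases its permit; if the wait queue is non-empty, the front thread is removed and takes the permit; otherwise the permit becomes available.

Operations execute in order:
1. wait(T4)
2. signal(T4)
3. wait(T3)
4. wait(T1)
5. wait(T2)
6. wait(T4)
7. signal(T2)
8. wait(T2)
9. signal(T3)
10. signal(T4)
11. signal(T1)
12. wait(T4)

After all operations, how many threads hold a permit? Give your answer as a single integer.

Answer: 2

Derivation:
Step 1: wait(T4) -> count=2 queue=[] holders={T4}
Step 2: signal(T4) -> count=3 queue=[] holders={none}
Step 3: wait(T3) -> count=2 queue=[] holders={T3}
Step 4: wait(T1) -> count=1 queue=[] holders={T1,T3}
Step 5: wait(T2) -> count=0 queue=[] holders={T1,T2,T3}
Step 6: wait(T4) -> count=0 queue=[T4] holders={T1,T2,T3}
Step 7: signal(T2) -> count=0 queue=[] holders={T1,T3,T4}
Step 8: wait(T2) -> count=0 queue=[T2] holders={T1,T3,T4}
Step 9: signal(T3) -> count=0 queue=[] holders={T1,T2,T4}
Step 10: signal(T4) -> count=1 queue=[] holders={T1,T2}
Step 11: signal(T1) -> count=2 queue=[] holders={T2}
Step 12: wait(T4) -> count=1 queue=[] holders={T2,T4}
Final holders: {T2,T4} -> 2 thread(s)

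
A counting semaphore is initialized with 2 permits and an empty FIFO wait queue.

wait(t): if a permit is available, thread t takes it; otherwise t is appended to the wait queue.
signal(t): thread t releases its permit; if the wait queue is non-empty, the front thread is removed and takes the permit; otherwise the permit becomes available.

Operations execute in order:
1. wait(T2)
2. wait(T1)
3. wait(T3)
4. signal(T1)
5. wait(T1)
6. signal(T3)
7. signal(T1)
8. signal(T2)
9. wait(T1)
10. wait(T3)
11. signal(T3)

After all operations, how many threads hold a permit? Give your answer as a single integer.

Answer: 1

Derivation:
Step 1: wait(T2) -> count=1 queue=[] holders={T2}
Step 2: wait(T1) -> count=0 queue=[] holders={T1,T2}
Step 3: wait(T3) -> count=0 queue=[T3] holders={T1,T2}
Step 4: signal(T1) -> count=0 queue=[] holders={T2,T3}
Step 5: wait(T1) -> count=0 queue=[T1] holders={T2,T3}
Step 6: signal(T3) -> count=0 queue=[] holders={T1,T2}
Step 7: signal(T1) -> count=1 queue=[] holders={T2}
Step 8: signal(T2) -> count=2 queue=[] holders={none}
Step 9: wait(T1) -> count=1 queue=[] holders={T1}
Step 10: wait(T3) -> count=0 queue=[] holders={T1,T3}
Step 11: signal(T3) -> count=1 queue=[] holders={T1}
Final holders: {T1} -> 1 thread(s)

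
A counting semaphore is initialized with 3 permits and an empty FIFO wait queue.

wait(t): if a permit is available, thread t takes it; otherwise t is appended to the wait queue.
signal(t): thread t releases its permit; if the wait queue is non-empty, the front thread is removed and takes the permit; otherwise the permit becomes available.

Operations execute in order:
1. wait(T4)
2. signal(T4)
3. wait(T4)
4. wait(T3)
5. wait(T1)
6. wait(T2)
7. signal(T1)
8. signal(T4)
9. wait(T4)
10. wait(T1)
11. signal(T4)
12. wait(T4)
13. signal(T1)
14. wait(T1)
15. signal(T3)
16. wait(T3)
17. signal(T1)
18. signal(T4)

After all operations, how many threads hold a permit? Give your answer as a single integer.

Step 1: wait(T4) -> count=2 queue=[] holders={T4}
Step 2: signal(T4) -> count=3 queue=[] holders={none}
Step 3: wait(T4) -> count=2 queue=[] holders={T4}
Step 4: wait(T3) -> count=1 queue=[] holders={T3,T4}
Step 5: wait(T1) -> count=0 queue=[] holders={T1,T3,T4}
Step 6: wait(T2) -> count=0 queue=[T2] holders={T1,T3,T4}
Step 7: signal(T1) -> count=0 queue=[] holders={T2,T3,T4}
Step 8: signal(T4) -> count=1 queue=[] holders={T2,T3}
Step 9: wait(T4) -> count=0 queue=[] holders={T2,T3,T4}
Step 10: wait(T1) -> count=0 queue=[T1] holders={T2,T3,T4}
Step 11: signal(T4) -> count=0 queue=[] holders={T1,T2,T3}
Step 12: wait(T4) -> count=0 queue=[T4] holders={T1,T2,T3}
Step 13: signal(T1) -> count=0 queue=[] holders={T2,T3,T4}
Step 14: wait(T1) -> count=0 queue=[T1] holders={T2,T3,T4}
Step 15: signal(T3) -> count=0 queue=[] holders={T1,T2,T4}
Step 16: wait(T3) -> count=0 queue=[T3] holders={T1,T2,T4}
Step 17: signal(T1) -> count=0 queue=[] holders={T2,T3,T4}
Step 18: signal(T4) -> count=1 queue=[] holders={T2,T3}
Final holders: {T2,T3} -> 2 thread(s)

Answer: 2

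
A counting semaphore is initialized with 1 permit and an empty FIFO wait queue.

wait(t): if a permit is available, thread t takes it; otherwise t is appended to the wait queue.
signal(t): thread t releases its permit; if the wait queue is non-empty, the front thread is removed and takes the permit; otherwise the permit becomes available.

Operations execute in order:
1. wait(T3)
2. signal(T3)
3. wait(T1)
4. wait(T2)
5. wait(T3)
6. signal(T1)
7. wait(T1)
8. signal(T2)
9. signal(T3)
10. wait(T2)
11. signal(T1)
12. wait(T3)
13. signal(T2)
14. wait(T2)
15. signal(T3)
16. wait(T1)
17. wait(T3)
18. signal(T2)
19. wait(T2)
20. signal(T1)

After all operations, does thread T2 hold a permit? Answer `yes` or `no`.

Answer: no

Derivation:
Step 1: wait(T3) -> count=0 queue=[] holders={T3}
Step 2: signal(T3) -> count=1 queue=[] holders={none}
Step 3: wait(T1) -> count=0 queue=[] holders={T1}
Step 4: wait(T2) -> count=0 queue=[T2] holders={T1}
Step 5: wait(T3) -> count=0 queue=[T2,T3] holders={T1}
Step 6: signal(T1) -> count=0 queue=[T3] holders={T2}
Step 7: wait(T1) -> count=0 queue=[T3,T1] holders={T2}
Step 8: signal(T2) -> count=0 queue=[T1] holders={T3}
Step 9: signal(T3) -> count=0 queue=[] holders={T1}
Step 10: wait(T2) -> count=0 queue=[T2] holders={T1}
Step 11: signal(T1) -> count=0 queue=[] holders={T2}
Step 12: wait(T3) -> count=0 queue=[T3] holders={T2}
Step 13: signal(T2) -> count=0 queue=[] holders={T3}
Step 14: wait(T2) -> count=0 queue=[T2] holders={T3}
Step 15: signal(T3) -> count=0 queue=[] holders={T2}
Step 16: wait(T1) -> count=0 queue=[T1] holders={T2}
Step 17: wait(T3) -> count=0 queue=[T1,T3] holders={T2}
Step 18: signal(T2) -> count=0 queue=[T3] holders={T1}
Step 19: wait(T2) -> count=0 queue=[T3,T2] holders={T1}
Step 20: signal(T1) -> count=0 queue=[T2] holders={T3}
Final holders: {T3} -> T2 not in holders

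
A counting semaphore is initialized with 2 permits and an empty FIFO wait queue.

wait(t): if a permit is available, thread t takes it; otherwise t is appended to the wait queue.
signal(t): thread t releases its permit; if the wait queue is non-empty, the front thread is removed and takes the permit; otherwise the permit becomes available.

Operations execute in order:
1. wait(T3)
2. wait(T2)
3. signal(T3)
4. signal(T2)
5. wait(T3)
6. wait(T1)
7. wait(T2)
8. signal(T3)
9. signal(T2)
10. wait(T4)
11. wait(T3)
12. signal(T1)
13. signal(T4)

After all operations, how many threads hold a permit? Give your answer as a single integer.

Answer: 1

Derivation:
Step 1: wait(T3) -> count=1 queue=[] holders={T3}
Step 2: wait(T2) -> count=0 queue=[] holders={T2,T3}
Step 3: signal(T3) -> count=1 queue=[] holders={T2}
Step 4: signal(T2) -> count=2 queue=[] holders={none}
Step 5: wait(T3) -> count=1 queue=[] holders={T3}
Step 6: wait(T1) -> count=0 queue=[] holders={T1,T3}
Step 7: wait(T2) -> count=0 queue=[T2] holders={T1,T3}
Step 8: signal(T3) -> count=0 queue=[] holders={T1,T2}
Step 9: signal(T2) -> count=1 queue=[] holders={T1}
Step 10: wait(T4) -> count=0 queue=[] holders={T1,T4}
Step 11: wait(T3) -> count=0 queue=[T3] holders={T1,T4}
Step 12: signal(T1) -> count=0 queue=[] holders={T3,T4}
Step 13: signal(T4) -> count=1 queue=[] holders={T3}
Final holders: {T3} -> 1 thread(s)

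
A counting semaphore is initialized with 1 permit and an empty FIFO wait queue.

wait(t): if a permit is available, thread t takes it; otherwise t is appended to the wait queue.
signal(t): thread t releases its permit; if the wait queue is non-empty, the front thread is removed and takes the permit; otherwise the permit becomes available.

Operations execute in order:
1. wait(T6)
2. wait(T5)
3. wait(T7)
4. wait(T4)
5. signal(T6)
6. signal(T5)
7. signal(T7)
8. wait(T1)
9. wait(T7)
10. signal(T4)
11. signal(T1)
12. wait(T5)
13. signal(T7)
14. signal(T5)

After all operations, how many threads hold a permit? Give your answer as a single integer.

Answer: 0

Derivation:
Step 1: wait(T6) -> count=0 queue=[] holders={T6}
Step 2: wait(T5) -> count=0 queue=[T5] holders={T6}
Step 3: wait(T7) -> count=0 queue=[T5,T7] holders={T6}
Step 4: wait(T4) -> count=0 queue=[T5,T7,T4] holders={T6}
Step 5: signal(T6) -> count=0 queue=[T7,T4] holders={T5}
Step 6: signal(T5) -> count=0 queue=[T4] holders={T7}
Step 7: signal(T7) -> count=0 queue=[] holders={T4}
Step 8: wait(T1) -> count=0 queue=[T1] holders={T4}
Step 9: wait(T7) -> count=0 queue=[T1,T7] holders={T4}
Step 10: signal(T4) -> count=0 queue=[T7] holders={T1}
Step 11: signal(T1) -> count=0 queue=[] holders={T7}
Step 12: wait(T5) -> count=0 queue=[T5] holders={T7}
Step 13: signal(T7) -> count=0 queue=[] holders={T5}
Step 14: signal(T5) -> count=1 queue=[] holders={none}
Final holders: {none} -> 0 thread(s)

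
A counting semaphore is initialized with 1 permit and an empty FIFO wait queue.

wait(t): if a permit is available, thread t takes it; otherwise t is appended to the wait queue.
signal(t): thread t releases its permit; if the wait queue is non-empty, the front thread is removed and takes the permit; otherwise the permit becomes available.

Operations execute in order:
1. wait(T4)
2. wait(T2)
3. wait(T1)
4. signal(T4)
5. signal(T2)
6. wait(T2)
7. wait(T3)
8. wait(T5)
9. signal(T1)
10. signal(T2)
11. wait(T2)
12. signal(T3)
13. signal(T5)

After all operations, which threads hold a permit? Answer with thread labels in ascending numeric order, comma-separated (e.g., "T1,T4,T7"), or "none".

Step 1: wait(T4) -> count=0 queue=[] holders={T4}
Step 2: wait(T2) -> count=0 queue=[T2] holders={T4}
Step 3: wait(T1) -> count=0 queue=[T2,T1] holders={T4}
Step 4: signal(T4) -> count=0 queue=[T1] holders={T2}
Step 5: signal(T2) -> count=0 queue=[] holders={T1}
Step 6: wait(T2) -> count=0 queue=[T2] holders={T1}
Step 7: wait(T3) -> count=0 queue=[T2,T3] holders={T1}
Step 8: wait(T5) -> count=0 queue=[T2,T3,T5] holders={T1}
Step 9: signal(T1) -> count=0 queue=[T3,T5] holders={T2}
Step 10: signal(T2) -> count=0 queue=[T5] holders={T3}
Step 11: wait(T2) -> count=0 queue=[T5,T2] holders={T3}
Step 12: signal(T3) -> count=0 queue=[T2] holders={T5}
Step 13: signal(T5) -> count=0 queue=[] holders={T2}
Final holders: T2

Answer: T2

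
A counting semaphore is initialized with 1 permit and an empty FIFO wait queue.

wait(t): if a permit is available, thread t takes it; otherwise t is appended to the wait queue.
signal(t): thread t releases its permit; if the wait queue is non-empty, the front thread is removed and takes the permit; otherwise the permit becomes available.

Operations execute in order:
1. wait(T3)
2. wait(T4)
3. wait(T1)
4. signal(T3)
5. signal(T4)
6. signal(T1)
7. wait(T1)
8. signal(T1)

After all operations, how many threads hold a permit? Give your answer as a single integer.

Step 1: wait(T3) -> count=0 queue=[] holders={T3}
Step 2: wait(T4) -> count=0 queue=[T4] holders={T3}
Step 3: wait(T1) -> count=0 queue=[T4,T1] holders={T3}
Step 4: signal(T3) -> count=0 queue=[T1] holders={T4}
Step 5: signal(T4) -> count=0 queue=[] holders={T1}
Step 6: signal(T1) -> count=1 queue=[] holders={none}
Step 7: wait(T1) -> count=0 queue=[] holders={T1}
Step 8: signal(T1) -> count=1 queue=[] holders={none}
Final holders: {none} -> 0 thread(s)

Answer: 0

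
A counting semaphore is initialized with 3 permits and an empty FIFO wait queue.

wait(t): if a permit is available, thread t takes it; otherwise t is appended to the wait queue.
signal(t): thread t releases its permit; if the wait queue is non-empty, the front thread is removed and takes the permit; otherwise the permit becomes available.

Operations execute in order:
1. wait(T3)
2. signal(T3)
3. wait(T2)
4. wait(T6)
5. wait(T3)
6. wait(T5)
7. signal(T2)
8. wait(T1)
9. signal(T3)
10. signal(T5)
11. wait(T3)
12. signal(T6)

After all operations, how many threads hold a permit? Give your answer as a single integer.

Answer: 2

Derivation:
Step 1: wait(T3) -> count=2 queue=[] holders={T3}
Step 2: signal(T3) -> count=3 queue=[] holders={none}
Step 3: wait(T2) -> count=2 queue=[] holders={T2}
Step 4: wait(T6) -> count=1 queue=[] holders={T2,T6}
Step 5: wait(T3) -> count=0 queue=[] holders={T2,T3,T6}
Step 6: wait(T5) -> count=0 queue=[T5] holders={T2,T3,T6}
Step 7: signal(T2) -> count=0 queue=[] holders={T3,T5,T6}
Step 8: wait(T1) -> count=0 queue=[T1] holders={T3,T5,T6}
Step 9: signal(T3) -> count=0 queue=[] holders={T1,T5,T6}
Step 10: signal(T5) -> count=1 queue=[] holders={T1,T6}
Step 11: wait(T3) -> count=0 queue=[] holders={T1,T3,T6}
Step 12: signal(T6) -> count=1 queue=[] holders={T1,T3}
Final holders: {T1,T3} -> 2 thread(s)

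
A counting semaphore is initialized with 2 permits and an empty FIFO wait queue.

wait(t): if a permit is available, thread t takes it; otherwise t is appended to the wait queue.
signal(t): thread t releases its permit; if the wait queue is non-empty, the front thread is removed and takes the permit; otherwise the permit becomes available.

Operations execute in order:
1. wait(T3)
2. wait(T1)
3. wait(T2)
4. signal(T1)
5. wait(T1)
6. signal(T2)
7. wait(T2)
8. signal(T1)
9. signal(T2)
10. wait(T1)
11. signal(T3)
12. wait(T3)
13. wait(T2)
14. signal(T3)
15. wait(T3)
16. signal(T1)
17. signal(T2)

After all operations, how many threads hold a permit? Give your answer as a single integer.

Step 1: wait(T3) -> count=1 queue=[] holders={T3}
Step 2: wait(T1) -> count=0 queue=[] holders={T1,T3}
Step 3: wait(T2) -> count=0 queue=[T2] holders={T1,T3}
Step 4: signal(T1) -> count=0 queue=[] holders={T2,T3}
Step 5: wait(T1) -> count=0 queue=[T1] holders={T2,T3}
Step 6: signal(T2) -> count=0 queue=[] holders={T1,T3}
Step 7: wait(T2) -> count=0 queue=[T2] holders={T1,T3}
Step 8: signal(T1) -> count=0 queue=[] holders={T2,T3}
Step 9: signal(T2) -> count=1 queue=[] holders={T3}
Step 10: wait(T1) -> count=0 queue=[] holders={T1,T3}
Step 11: signal(T3) -> count=1 queue=[] holders={T1}
Step 12: wait(T3) -> count=0 queue=[] holders={T1,T3}
Step 13: wait(T2) -> count=0 queue=[T2] holders={T1,T3}
Step 14: signal(T3) -> count=0 queue=[] holders={T1,T2}
Step 15: wait(T3) -> count=0 queue=[T3] holders={T1,T2}
Step 16: signal(T1) -> count=0 queue=[] holders={T2,T3}
Step 17: signal(T2) -> count=1 queue=[] holders={T3}
Final holders: {T3} -> 1 thread(s)

Answer: 1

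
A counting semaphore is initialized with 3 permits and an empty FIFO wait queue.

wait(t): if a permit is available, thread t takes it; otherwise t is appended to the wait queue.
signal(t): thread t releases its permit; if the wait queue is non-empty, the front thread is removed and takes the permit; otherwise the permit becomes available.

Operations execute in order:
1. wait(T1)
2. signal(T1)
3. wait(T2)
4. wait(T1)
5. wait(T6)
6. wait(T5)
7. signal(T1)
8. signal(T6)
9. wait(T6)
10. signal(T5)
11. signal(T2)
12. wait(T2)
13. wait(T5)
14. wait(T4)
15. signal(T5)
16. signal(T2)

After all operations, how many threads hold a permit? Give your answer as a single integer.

Step 1: wait(T1) -> count=2 queue=[] holders={T1}
Step 2: signal(T1) -> count=3 queue=[] holders={none}
Step 3: wait(T2) -> count=2 queue=[] holders={T2}
Step 4: wait(T1) -> count=1 queue=[] holders={T1,T2}
Step 5: wait(T6) -> count=0 queue=[] holders={T1,T2,T6}
Step 6: wait(T5) -> count=0 queue=[T5] holders={T1,T2,T6}
Step 7: signal(T1) -> count=0 queue=[] holders={T2,T5,T6}
Step 8: signal(T6) -> count=1 queue=[] holders={T2,T5}
Step 9: wait(T6) -> count=0 queue=[] holders={T2,T5,T6}
Step 10: signal(T5) -> count=1 queue=[] holders={T2,T6}
Step 11: signal(T2) -> count=2 queue=[] holders={T6}
Step 12: wait(T2) -> count=1 queue=[] holders={T2,T6}
Step 13: wait(T5) -> count=0 queue=[] holders={T2,T5,T6}
Step 14: wait(T4) -> count=0 queue=[T4] holders={T2,T5,T6}
Step 15: signal(T5) -> count=0 queue=[] holders={T2,T4,T6}
Step 16: signal(T2) -> count=1 queue=[] holders={T4,T6}
Final holders: {T4,T6} -> 2 thread(s)

Answer: 2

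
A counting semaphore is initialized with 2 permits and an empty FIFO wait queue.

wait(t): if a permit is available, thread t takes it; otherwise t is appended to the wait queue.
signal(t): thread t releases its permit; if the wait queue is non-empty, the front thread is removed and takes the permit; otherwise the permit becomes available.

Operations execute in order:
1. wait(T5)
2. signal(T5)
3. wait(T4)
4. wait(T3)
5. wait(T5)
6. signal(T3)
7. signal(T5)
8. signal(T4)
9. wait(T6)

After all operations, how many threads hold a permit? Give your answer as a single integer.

Answer: 1

Derivation:
Step 1: wait(T5) -> count=1 queue=[] holders={T5}
Step 2: signal(T5) -> count=2 queue=[] holders={none}
Step 3: wait(T4) -> count=1 queue=[] holders={T4}
Step 4: wait(T3) -> count=0 queue=[] holders={T3,T4}
Step 5: wait(T5) -> count=0 queue=[T5] holders={T3,T4}
Step 6: signal(T3) -> count=0 queue=[] holders={T4,T5}
Step 7: signal(T5) -> count=1 queue=[] holders={T4}
Step 8: signal(T4) -> count=2 queue=[] holders={none}
Step 9: wait(T6) -> count=1 queue=[] holders={T6}
Final holders: {T6} -> 1 thread(s)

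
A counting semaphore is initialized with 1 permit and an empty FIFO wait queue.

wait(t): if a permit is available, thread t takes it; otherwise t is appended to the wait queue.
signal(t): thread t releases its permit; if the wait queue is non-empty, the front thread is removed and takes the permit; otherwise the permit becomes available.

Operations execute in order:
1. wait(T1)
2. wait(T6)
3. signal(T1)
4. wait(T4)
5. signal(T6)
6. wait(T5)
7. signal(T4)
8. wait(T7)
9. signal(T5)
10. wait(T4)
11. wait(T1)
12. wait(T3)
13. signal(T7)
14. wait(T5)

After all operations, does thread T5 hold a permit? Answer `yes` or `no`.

Step 1: wait(T1) -> count=0 queue=[] holders={T1}
Step 2: wait(T6) -> count=0 queue=[T6] holders={T1}
Step 3: signal(T1) -> count=0 queue=[] holders={T6}
Step 4: wait(T4) -> count=0 queue=[T4] holders={T6}
Step 5: signal(T6) -> count=0 queue=[] holders={T4}
Step 6: wait(T5) -> count=0 queue=[T5] holders={T4}
Step 7: signal(T4) -> count=0 queue=[] holders={T5}
Step 8: wait(T7) -> count=0 queue=[T7] holders={T5}
Step 9: signal(T5) -> count=0 queue=[] holders={T7}
Step 10: wait(T4) -> count=0 queue=[T4] holders={T7}
Step 11: wait(T1) -> count=0 queue=[T4,T1] holders={T7}
Step 12: wait(T3) -> count=0 queue=[T4,T1,T3] holders={T7}
Step 13: signal(T7) -> count=0 queue=[T1,T3] holders={T4}
Step 14: wait(T5) -> count=0 queue=[T1,T3,T5] holders={T4}
Final holders: {T4} -> T5 not in holders

Answer: no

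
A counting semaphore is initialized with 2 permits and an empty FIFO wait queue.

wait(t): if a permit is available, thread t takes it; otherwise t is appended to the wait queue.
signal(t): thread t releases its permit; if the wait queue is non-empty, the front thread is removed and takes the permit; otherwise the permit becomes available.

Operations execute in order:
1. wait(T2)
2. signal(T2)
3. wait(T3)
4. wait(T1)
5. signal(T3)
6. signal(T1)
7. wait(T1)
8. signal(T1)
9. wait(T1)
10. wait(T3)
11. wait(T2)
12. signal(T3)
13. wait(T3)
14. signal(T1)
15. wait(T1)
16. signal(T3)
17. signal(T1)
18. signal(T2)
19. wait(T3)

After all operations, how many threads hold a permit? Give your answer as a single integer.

Step 1: wait(T2) -> count=1 queue=[] holders={T2}
Step 2: signal(T2) -> count=2 queue=[] holders={none}
Step 3: wait(T3) -> count=1 queue=[] holders={T3}
Step 4: wait(T1) -> count=0 queue=[] holders={T1,T3}
Step 5: signal(T3) -> count=1 queue=[] holders={T1}
Step 6: signal(T1) -> count=2 queue=[] holders={none}
Step 7: wait(T1) -> count=1 queue=[] holders={T1}
Step 8: signal(T1) -> count=2 queue=[] holders={none}
Step 9: wait(T1) -> count=1 queue=[] holders={T1}
Step 10: wait(T3) -> count=0 queue=[] holders={T1,T3}
Step 11: wait(T2) -> count=0 queue=[T2] holders={T1,T3}
Step 12: signal(T3) -> count=0 queue=[] holders={T1,T2}
Step 13: wait(T3) -> count=0 queue=[T3] holders={T1,T2}
Step 14: signal(T1) -> count=0 queue=[] holders={T2,T3}
Step 15: wait(T1) -> count=0 queue=[T1] holders={T2,T3}
Step 16: signal(T3) -> count=0 queue=[] holders={T1,T2}
Step 17: signal(T1) -> count=1 queue=[] holders={T2}
Step 18: signal(T2) -> count=2 queue=[] holders={none}
Step 19: wait(T3) -> count=1 queue=[] holders={T3}
Final holders: {T3} -> 1 thread(s)

Answer: 1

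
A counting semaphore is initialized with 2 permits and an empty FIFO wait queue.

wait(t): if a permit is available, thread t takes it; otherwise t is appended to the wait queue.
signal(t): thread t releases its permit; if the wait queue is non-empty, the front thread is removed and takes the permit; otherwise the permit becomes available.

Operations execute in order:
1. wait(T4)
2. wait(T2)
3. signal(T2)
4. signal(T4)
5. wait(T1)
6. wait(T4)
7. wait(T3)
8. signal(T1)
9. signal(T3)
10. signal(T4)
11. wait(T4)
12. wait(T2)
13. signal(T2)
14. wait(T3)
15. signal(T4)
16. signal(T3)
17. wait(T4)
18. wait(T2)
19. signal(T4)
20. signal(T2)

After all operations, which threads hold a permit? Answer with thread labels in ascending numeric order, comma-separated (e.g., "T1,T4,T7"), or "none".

Answer: none

Derivation:
Step 1: wait(T4) -> count=1 queue=[] holders={T4}
Step 2: wait(T2) -> count=0 queue=[] holders={T2,T4}
Step 3: signal(T2) -> count=1 queue=[] holders={T4}
Step 4: signal(T4) -> count=2 queue=[] holders={none}
Step 5: wait(T1) -> count=1 queue=[] holders={T1}
Step 6: wait(T4) -> count=0 queue=[] holders={T1,T4}
Step 7: wait(T3) -> count=0 queue=[T3] holders={T1,T4}
Step 8: signal(T1) -> count=0 queue=[] holders={T3,T4}
Step 9: signal(T3) -> count=1 queue=[] holders={T4}
Step 10: signal(T4) -> count=2 queue=[] holders={none}
Step 11: wait(T4) -> count=1 queue=[] holders={T4}
Step 12: wait(T2) -> count=0 queue=[] holders={T2,T4}
Step 13: signal(T2) -> count=1 queue=[] holders={T4}
Step 14: wait(T3) -> count=0 queue=[] holders={T3,T4}
Step 15: signal(T4) -> count=1 queue=[] holders={T3}
Step 16: signal(T3) -> count=2 queue=[] holders={none}
Step 17: wait(T4) -> count=1 queue=[] holders={T4}
Step 18: wait(T2) -> count=0 queue=[] holders={T2,T4}
Step 19: signal(T4) -> count=1 queue=[] holders={T2}
Step 20: signal(T2) -> count=2 queue=[] holders={none}
Final holders: none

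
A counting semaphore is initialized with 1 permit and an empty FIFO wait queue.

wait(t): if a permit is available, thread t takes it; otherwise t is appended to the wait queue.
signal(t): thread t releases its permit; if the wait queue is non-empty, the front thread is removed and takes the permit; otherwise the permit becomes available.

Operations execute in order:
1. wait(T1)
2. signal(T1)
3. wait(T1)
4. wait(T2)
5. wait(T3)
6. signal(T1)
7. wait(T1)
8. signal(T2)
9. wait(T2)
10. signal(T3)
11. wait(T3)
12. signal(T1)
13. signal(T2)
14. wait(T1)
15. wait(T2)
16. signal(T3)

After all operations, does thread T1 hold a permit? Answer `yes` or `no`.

Answer: yes

Derivation:
Step 1: wait(T1) -> count=0 queue=[] holders={T1}
Step 2: signal(T1) -> count=1 queue=[] holders={none}
Step 3: wait(T1) -> count=0 queue=[] holders={T1}
Step 4: wait(T2) -> count=0 queue=[T2] holders={T1}
Step 5: wait(T3) -> count=0 queue=[T2,T3] holders={T1}
Step 6: signal(T1) -> count=0 queue=[T3] holders={T2}
Step 7: wait(T1) -> count=0 queue=[T3,T1] holders={T2}
Step 8: signal(T2) -> count=0 queue=[T1] holders={T3}
Step 9: wait(T2) -> count=0 queue=[T1,T2] holders={T3}
Step 10: signal(T3) -> count=0 queue=[T2] holders={T1}
Step 11: wait(T3) -> count=0 queue=[T2,T3] holders={T1}
Step 12: signal(T1) -> count=0 queue=[T3] holders={T2}
Step 13: signal(T2) -> count=0 queue=[] holders={T3}
Step 14: wait(T1) -> count=0 queue=[T1] holders={T3}
Step 15: wait(T2) -> count=0 queue=[T1,T2] holders={T3}
Step 16: signal(T3) -> count=0 queue=[T2] holders={T1}
Final holders: {T1} -> T1 in holders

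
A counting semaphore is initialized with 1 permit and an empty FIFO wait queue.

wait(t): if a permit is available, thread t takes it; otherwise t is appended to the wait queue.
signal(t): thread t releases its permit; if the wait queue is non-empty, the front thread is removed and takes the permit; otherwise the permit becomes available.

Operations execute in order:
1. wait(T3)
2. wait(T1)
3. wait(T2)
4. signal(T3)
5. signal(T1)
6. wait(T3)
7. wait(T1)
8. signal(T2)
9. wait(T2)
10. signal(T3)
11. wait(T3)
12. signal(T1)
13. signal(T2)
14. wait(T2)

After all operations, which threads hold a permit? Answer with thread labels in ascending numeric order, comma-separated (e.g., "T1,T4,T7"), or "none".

Step 1: wait(T3) -> count=0 queue=[] holders={T3}
Step 2: wait(T1) -> count=0 queue=[T1] holders={T3}
Step 3: wait(T2) -> count=0 queue=[T1,T2] holders={T3}
Step 4: signal(T3) -> count=0 queue=[T2] holders={T1}
Step 5: signal(T1) -> count=0 queue=[] holders={T2}
Step 6: wait(T3) -> count=0 queue=[T3] holders={T2}
Step 7: wait(T1) -> count=0 queue=[T3,T1] holders={T2}
Step 8: signal(T2) -> count=0 queue=[T1] holders={T3}
Step 9: wait(T2) -> count=0 queue=[T1,T2] holders={T3}
Step 10: signal(T3) -> count=0 queue=[T2] holders={T1}
Step 11: wait(T3) -> count=0 queue=[T2,T3] holders={T1}
Step 12: signal(T1) -> count=0 queue=[T3] holders={T2}
Step 13: signal(T2) -> count=0 queue=[] holders={T3}
Step 14: wait(T2) -> count=0 queue=[T2] holders={T3}
Final holders: T3

Answer: T3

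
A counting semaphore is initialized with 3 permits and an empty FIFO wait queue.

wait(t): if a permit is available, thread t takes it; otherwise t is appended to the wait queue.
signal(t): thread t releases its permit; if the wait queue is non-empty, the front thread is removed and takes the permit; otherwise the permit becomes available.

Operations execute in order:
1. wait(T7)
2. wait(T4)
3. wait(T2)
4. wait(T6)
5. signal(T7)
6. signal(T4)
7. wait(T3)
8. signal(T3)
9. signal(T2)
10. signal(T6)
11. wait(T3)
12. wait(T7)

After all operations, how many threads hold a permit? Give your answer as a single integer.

Step 1: wait(T7) -> count=2 queue=[] holders={T7}
Step 2: wait(T4) -> count=1 queue=[] holders={T4,T7}
Step 3: wait(T2) -> count=0 queue=[] holders={T2,T4,T7}
Step 4: wait(T6) -> count=0 queue=[T6] holders={T2,T4,T7}
Step 5: signal(T7) -> count=0 queue=[] holders={T2,T4,T6}
Step 6: signal(T4) -> count=1 queue=[] holders={T2,T6}
Step 7: wait(T3) -> count=0 queue=[] holders={T2,T3,T6}
Step 8: signal(T3) -> count=1 queue=[] holders={T2,T6}
Step 9: signal(T2) -> count=2 queue=[] holders={T6}
Step 10: signal(T6) -> count=3 queue=[] holders={none}
Step 11: wait(T3) -> count=2 queue=[] holders={T3}
Step 12: wait(T7) -> count=1 queue=[] holders={T3,T7}
Final holders: {T3,T7} -> 2 thread(s)

Answer: 2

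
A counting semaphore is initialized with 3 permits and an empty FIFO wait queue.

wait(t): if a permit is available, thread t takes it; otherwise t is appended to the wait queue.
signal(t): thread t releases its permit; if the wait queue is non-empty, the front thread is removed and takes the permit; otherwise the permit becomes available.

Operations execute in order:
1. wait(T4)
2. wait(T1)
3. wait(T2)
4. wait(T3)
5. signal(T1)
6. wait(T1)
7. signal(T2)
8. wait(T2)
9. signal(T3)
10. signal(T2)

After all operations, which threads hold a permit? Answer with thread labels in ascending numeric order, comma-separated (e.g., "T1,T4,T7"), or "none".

Answer: T1,T4

Derivation:
Step 1: wait(T4) -> count=2 queue=[] holders={T4}
Step 2: wait(T1) -> count=1 queue=[] holders={T1,T4}
Step 3: wait(T2) -> count=0 queue=[] holders={T1,T2,T4}
Step 4: wait(T3) -> count=0 queue=[T3] holders={T1,T2,T4}
Step 5: signal(T1) -> count=0 queue=[] holders={T2,T3,T4}
Step 6: wait(T1) -> count=0 queue=[T1] holders={T2,T3,T4}
Step 7: signal(T2) -> count=0 queue=[] holders={T1,T3,T4}
Step 8: wait(T2) -> count=0 queue=[T2] holders={T1,T3,T4}
Step 9: signal(T3) -> count=0 queue=[] holders={T1,T2,T4}
Step 10: signal(T2) -> count=1 queue=[] holders={T1,T4}
Final holders: T1,T4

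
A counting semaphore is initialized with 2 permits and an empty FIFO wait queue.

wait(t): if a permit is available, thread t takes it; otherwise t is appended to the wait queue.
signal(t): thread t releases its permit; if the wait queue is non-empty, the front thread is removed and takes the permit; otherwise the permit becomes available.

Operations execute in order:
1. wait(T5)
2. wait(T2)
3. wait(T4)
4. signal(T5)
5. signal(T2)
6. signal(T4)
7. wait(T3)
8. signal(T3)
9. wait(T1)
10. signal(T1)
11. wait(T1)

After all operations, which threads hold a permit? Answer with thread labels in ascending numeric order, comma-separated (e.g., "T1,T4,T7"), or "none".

Answer: T1

Derivation:
Step 1: wait(T5) -> count=1 queue=[] holders={T5}
Step 2: wait(T2) -> count=0 queue=[] holders={T2,T5}
Step 3: wait(T4) -> count=0 queue=[T4] holders={T2,T5}
Step 4: signal(T5) -> count=0 queue=[] holders={T2,T4}
Step 5: signal(T2) -> count=1 queue=[] holders={T4}
Step 6: signal(T4) -> count=2 queue=[] holders={none}
Step 7: wait(T3) -> count=1 queue=[] holders={T3}
Step 8: signal(T3) -> count=2 queue=[] holders={none}
Step 9: wait(T1) -> count=1 queue=[] holders={T1}
Step 10: signal(T1) -> count=2 queue=[] holders={none}
Step 11: wait(T1) -> count=1 queue=[] holders={T1}
Final holders: T1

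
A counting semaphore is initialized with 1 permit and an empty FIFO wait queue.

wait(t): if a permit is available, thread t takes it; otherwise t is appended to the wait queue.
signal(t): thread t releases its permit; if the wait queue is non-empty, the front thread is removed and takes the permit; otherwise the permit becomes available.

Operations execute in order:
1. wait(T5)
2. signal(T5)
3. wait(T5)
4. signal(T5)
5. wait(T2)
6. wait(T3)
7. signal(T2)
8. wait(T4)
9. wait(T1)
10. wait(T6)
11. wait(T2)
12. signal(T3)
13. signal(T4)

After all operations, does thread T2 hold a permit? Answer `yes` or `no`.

Answer: no

Derivation:
Step 1: wait(T5) -> count=0 queue=[] holders={T5}
Step 2: signal(T5) -> count=1 queue=[] holders={none}
Step 3: wait(T5) -> count=0 queue=[] holders={T5}
Step 4: signal(T5) -> count=1 queue=[] holders={none}
Step 5: wait(T2) -> count=0 queue=[] holders={T2}
Step 6: wait(T3) -> count=0 queue=[T3] holders={T2}
Step 7: signal(T2) -> count=0 queue=[] holders={T3}
Step 8: wait(T4) -> count=0 queue=[T4] holders={T3}
Step 9: wait(T1) -> count=0 queue=[T4,T1] holders={T3}
Step 10: wait(T6) -> count=0 queue=[T4,T1,T6] holders={T3}
Step 11: wait(T2) -> count=0 queue=[T4,T1,T6,T2] holders={T3}
Step 12: signal(T3) -> count=0 queue=[T1,T6,T2] holders={T4}
Step 13: signal(T4) -> count=0 queue=[T6,T2] holders={T1}
Final holders: {T1} -> T2 not in holders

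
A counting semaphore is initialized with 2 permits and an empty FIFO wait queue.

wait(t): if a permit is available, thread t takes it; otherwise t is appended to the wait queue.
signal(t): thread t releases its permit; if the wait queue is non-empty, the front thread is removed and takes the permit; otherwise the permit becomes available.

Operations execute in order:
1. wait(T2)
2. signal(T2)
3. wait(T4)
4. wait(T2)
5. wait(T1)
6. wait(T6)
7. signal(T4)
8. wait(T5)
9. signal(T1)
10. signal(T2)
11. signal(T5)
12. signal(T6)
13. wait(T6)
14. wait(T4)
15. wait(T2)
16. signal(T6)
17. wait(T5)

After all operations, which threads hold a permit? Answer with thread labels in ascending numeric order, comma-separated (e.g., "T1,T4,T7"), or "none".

Answer: T2,T4

Derivation:
Step 1: wait(T2) -> count=1 queue=[] holders={T2}
Step 2: signal(T2) -> count=2 queue=[] holders={none}
Step 3: wait(T4) -> count=1 queue=[] holders={T4}
Step 4: wait(T2) -> count=0 queue=[] holders={T2,T4}
Step 5: wait(T1) -> count=0 queue=[T1] holders={T2,T4}
Step 6: wait(T6) -> count=0 queue=[T1,T6] holders={T2,T4}
Step 7: signal(T4) -> count=0 queue=[T6] holders={T1,T2}
Step 8: wait(T5) -> count=0 queue=[T6,T5] holders={T1,T2}
Step 9: signal(T1) -> count=0 queue=[T5] holders={T2,T6}
Step 10: signal(T2) -> count=0 queue=[] holders={T5,T6}
Step 11: signal(T5) -> count=1 queue=[] holders={T6}
Step 12: signal(T6) -> count=2 queue=[] holders={none}
Step 13: wait(T6) -> count=1 queue=[] holders={T6}
Step 14: wait(T4) -> count=0 queue=[] holders={T4,T6}
Step 15: wait(T2) -> count=0 queue=[T2] holders={T4,T6}
Step 16: signal(T6) -> count=0 queue=[] holders={T2,T4}
Step 17: wait(T5) -> count=0 queue=[T5] holders={T2,T4}
Final holders: T2,T4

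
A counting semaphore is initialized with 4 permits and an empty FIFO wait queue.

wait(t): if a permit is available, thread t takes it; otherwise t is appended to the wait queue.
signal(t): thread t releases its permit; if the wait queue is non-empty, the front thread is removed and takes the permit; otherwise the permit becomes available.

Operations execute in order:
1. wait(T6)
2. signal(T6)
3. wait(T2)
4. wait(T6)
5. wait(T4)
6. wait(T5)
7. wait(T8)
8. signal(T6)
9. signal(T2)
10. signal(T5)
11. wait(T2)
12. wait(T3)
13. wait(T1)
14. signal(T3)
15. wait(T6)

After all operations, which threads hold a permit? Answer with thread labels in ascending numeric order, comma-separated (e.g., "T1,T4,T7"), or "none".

Step 1: wait(T6) -> count=3 queue=[] holders={T6}
Step 2: signal(T6) -> count=4 queue=[] holders={none}
Step 3: wait(T2) -> count=3 queue=[] holders={T2}
Step 4: wait(T6) -> count=2 queue=[] holders={T2,T6}
Step 5: wait(T4) -> count=1 queue=[] holders={T2,T4,T6}
Step 6: wait(T5) -> count=0 queue=[] holders={T2,T4,T5,T6}
Step 7: wait(T8) -> count=0 queue=[T8] holders={T2,T4,T5,T6}
Step 8: signal(T6) -> count=0 queue=[] holders={T2,T4,T5,T8}
Step 9: signal(T2) -> count=1 queue=[] holders={T4,T5,T8}
Step 10: signal(T5) -> count=2 queue=[] holders={T4,T8}
Step 11: wait(T2) -> count=1 queue=[] holders={T2,T4,T8}
Step 12: wait(T3) -> count=0 queue=[] holders={T2,T3,T4,T8}
Step 13: wait(T1) -> count=0 queue=[T1] holders={T2,T3,T4,T8}
Step 14: signal(T3) -> count=0 queue=[] holders={T1,T2,T4,T8}
Step 15: wait(T6) -> count=0 queue=[T6] holders={T1,T2,T4,T8}
Final holders: T1,T2,T4,T8

Answer: T1,T2,T4,T8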